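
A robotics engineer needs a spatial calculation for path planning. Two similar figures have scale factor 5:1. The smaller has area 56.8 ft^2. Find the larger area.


Linear scale factor k = 5
Original area = 56.8 ft^2
Rule: under a linear scaling by k, areas scale by k^2.
k^2 = 5^2 = 25
New area = 56.8 * 25
New area = 1420
1420 ft^2


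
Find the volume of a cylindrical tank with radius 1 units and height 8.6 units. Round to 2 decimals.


Shape: cylinder
Radius r = 1 units, Height h = 8.6 units
Formula: V = pi * r^2 * h
r^2 = 1
V = pi * 1 * 8.6
V = 8.6 * pi
V = 27.02
27.02 units^3


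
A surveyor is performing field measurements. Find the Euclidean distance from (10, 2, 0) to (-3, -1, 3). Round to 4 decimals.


3D distance between two points
P1 = (10, 2, 0), P2 = (-3, -1, 3)
Formula: d = sqrt((x2-x1)^2 + (y2-y1)^2 + (z2-z1)^2)
dx = -3 - 10 = -13
dy = -1 - 2 = -3
dz = 3 - 0 = 3
dx^2 + dy^2 + dz^2 = 169 + 9 + 9 = 187
d = sqrt(187)
d = 13.6748
13.6748 units


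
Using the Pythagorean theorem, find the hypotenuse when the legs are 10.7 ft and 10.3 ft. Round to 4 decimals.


Shape: right triangle
Legs a = 10.7 ft, b = 10.3 ft
Formula: c = sqrt(a^2 + b^2)
a^2 = 114.49, b^2 = 106.09
a^2 + b^2 = 220.58
c = sqrt(220.58)
c = 14.8519
14.8519 ft


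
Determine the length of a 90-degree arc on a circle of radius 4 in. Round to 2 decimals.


Shape: circular arc
Radius r = 4 in, Angle = 90 degrees
Formula: L = (angle/360) * 2 * pi * r
2 * pi * r = 8 * pi
L = (90/360) * 8 * pi
L = 2 * pi
L = 6.28
6.28 in


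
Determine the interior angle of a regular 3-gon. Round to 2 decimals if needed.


Shape: regular triangle (3 sides)
Formula: interior angle = (n - 2) * 180 / n
(n - 2) = 1
(n - 2) * 180 = 180
angle = 180 / 3
angle = 60
60 degrees


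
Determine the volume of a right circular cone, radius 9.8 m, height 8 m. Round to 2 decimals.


Shape: cone
Radius r = 9.8 m, Height h = 8 m
Formula: V = (1/3) * pi * r^2 * h
r^2 = 96.04
pi * r^2 * h = pi * 96.04 * 8 = 768.32 * pi
V = 768.32 * pi / 3
V = 804.58
804.58 m^3


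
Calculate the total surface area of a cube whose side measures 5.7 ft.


Shape: cube
Side s = 5.7 ft
A cube has 6 square faces.
Formula: SA = 6 * s^2
s^2 = 32.49
SA = 6 * 32.49
SA = 194.94
194.94 ft^2


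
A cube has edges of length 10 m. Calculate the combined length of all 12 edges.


Shape: cube
Side s = 10 m
A cube has 12 edges, all equal.
Formula: total edge length = 12 * s
Total = 12 * 10
Total = 120
120 m


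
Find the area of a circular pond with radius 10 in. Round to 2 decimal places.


Shape: circle
Radius r = 10 in
Formula: A = pi * r^2
r^2 = 10^2 = 100
A = pi * 100
A = 314.16
314.16 in^2


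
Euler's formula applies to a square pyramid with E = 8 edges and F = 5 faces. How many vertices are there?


Polyhedron: square pyramid
Euler's formula for convex polyhedra: V - E + F = 2
Given: E = 8 edges and F = 5 faces
Solve for V:
V = 2 + E - F = 2 + 8 - 5 = 5
5 vertices


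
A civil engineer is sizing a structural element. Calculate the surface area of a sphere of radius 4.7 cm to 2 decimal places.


Shape: sphere
Radius r = 4.7 cm
Formula: SA = 4 * pi * r^2
r^2 = 22.09
SA = 4 * pi * 22.09
SA = 88.36 * pi
SA = 277.59
277.59 cm^2


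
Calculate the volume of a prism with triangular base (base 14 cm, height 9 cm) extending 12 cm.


Shape: triangular prism
Triangle base = 14 cm, triangle height = 9 cm, prism length L = 12 cm
Formula: V = (1/2 * b * h_tri) * L
Cross-section area = 0.5 * 14 * 9 = 63
V = 63 * 12
V = 756
756 cm^3


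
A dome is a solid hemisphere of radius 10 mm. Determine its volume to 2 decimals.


Shape: hemisphere (half of a sphere)
Radius r = 10 mm
Formula: V = (1/2) * (4/3) * pi * r^3 = (2/3) * pi * r^3
r^3 = 1000
(2/3) * 1000 = 666.666667
V = 666.666667 * pi
V = 2094.4
2094.4 mm^3


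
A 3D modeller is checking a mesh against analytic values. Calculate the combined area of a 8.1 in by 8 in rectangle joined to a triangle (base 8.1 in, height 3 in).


Composite shape: rectangle + triangle
Rectangle area = 8.1 * 8 = 64.8
Triangle area = 0.5 * 8.1 * 3 = 12.15
Total = 64.8 + 12.15
Total = 76.95
76.95 in^2


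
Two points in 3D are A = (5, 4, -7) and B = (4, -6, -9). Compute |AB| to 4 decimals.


3D distance between two points
P1 = (5, 4, -7), P2 = (4, -6, -9)
Formula: d = sqrt((x2-x1)^2 + (y2-y1)^2 + (z2-z1)^2)
dx = 4 - 5 = -1
dy = -6 - 4 = -10
dz = -9 - -7 = -2
dx^2 + dy^2 + dz^2 = 1 + 100 + 4 = 105
d = sqrt(105)
d = 10.247
10.247 units


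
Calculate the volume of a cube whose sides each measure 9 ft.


Shape: cube
Side s = 9 ft
Formula: V = s^3
V = 9 * 9 * 9
V = 81 * 9
V = 729
729 ft^3


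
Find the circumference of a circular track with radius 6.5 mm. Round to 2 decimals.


Shape: circle
Radius r = 6.5 mm
Formula: C = 2 * pi * r
C = 2 * pi * 6.5
C = 13 * pi
C = 40.84
40.84 mm


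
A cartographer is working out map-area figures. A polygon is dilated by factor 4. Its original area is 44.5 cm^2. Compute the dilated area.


Linear scale factor k = 4
Original area = 44.5 cm^2
Rule: under a linear scaling by k, areas scale by k^2.
k^2 = 4^2 = 16
New area = 44.5 * 16
New area = 712
712 cm^2


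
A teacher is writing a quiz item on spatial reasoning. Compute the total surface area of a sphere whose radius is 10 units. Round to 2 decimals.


Shape: sphere
Radius r = 10 units
Formula: SA = 4 * pi * r^2
r^2 = 100
SA = 4 * pi * 100
SA = 400 * pi
SA = 1256.64
1256.64 units^2


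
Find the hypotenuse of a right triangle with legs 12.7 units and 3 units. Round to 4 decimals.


Shape: right triangle
Legs a = 12.7 units, b = 3 units
Formula: c = sqrt(a^2 + b^2)
a^2 = 161.29, b^2 = 9
a^2 + b^2 = 170.29
c = sqrt(170.29)
c = 13.0495
13.0495 units


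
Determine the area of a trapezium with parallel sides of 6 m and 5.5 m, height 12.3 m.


Shape: trapezoid
Parallel sides a = 6 m, b = 5.5 m; Height h = 12.3 m
Formula: A = (a + b) * h / 2
a + b = 6 + 5.5 = 11.5
A = 11.5 * 12.3 / 2
A = 141.45 / 2
A = 70.725
70.725 m^2


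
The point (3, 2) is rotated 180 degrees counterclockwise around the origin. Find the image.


Transformation: rotation about the origin
Original point: (3, 2)
Rule for 180 deg: (x, y) -> (-x, -y)
Apply: (3, 2) -> (-3, -2)
(-3, -2)


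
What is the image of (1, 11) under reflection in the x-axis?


Transformation: reflection
Original point: (1, 11)
Rule for reflection over the x-axis: (x, y) -> (x, -y)
Apply: (1, 11) -> (1, -11)
(1, -11)


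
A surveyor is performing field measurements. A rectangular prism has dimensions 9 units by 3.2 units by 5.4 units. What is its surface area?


Shape: rectangular prism
l = 9 units, w = 3.2 units, h = 5.4 units
Formula: SA = 2(lw + lh + wh)
lw = 28.8, lh = 48.6, wh = 17.28
lw + lh + wh = 94.68
SA = 2 * 94.68
SA = 189.36
189.36 units^2


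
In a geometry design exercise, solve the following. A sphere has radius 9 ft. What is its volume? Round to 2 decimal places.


Shape: sphere
Radius r = 9 ft
Formula: V = (4/3) * pi * r^3
r^3 = 729
(4/3) * 729 = 972
V = 972 * pi
V = 3053.63
3053.63 ft^3


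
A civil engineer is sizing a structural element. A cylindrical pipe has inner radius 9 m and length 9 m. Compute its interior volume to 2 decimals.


Shape: cylinder
Radius r = 9 m, Height h = 9 m
Formula: V = pi * r^2 * h
r^2 = 81
V = pi * 81 * 9
V = 729 * pi
V = 2290.22
2290.22 m^3


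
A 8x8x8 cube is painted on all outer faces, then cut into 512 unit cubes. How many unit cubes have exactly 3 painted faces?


Large cube: 8 x 8 x 8, cut into unit cubes.
Cubes with 3 painted faces are at the corners. A cube always has 8 corners.
Count = 8
8 unit cubes


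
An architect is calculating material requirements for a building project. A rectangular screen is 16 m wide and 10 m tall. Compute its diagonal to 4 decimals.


Shape: rectangle (diagonal via Pythagoras)
Sides: 16 m and 10 m
Formula: d = sqrt(l^2 + w^2)
l^2 = 256, w^2 = 100
l^2 + w^2 = 356
d = sqrt(356)
d = 18.868
18.868 m


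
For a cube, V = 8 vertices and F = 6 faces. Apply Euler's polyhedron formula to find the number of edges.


Polyhedron: cube
Euler's formula for convex polyhedra: V - E + F = 2
Given: V = 8 vertices and F = 6 faces
Solve for E:
E = V + F - 2 = 8 + 6 - 2 = 12
12 edges


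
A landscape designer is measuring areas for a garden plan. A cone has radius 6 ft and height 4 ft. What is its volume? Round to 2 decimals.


Shape: cone
Radius r = 6 ft, Height h = 4 ft
Formula: V = (1/3) * pi * r^2 * h
r^2 = 36
pi * r^2 * h = pi * 36 * 4 = 144 * pi
V = 144 * pi / 3
V = 150.8
150.8 ft^3


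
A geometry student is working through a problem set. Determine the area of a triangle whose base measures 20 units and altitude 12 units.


Shape: triangle
Base b = 20 units, Height h = 12 units
Formula: A = (1/2) * b * h
A = 0.5 * 20 * 12
A = 0.5 * 240
A = 120
120 units^2


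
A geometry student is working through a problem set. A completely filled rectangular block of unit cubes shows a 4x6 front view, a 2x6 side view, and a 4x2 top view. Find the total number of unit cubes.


Orthographic views of a solid rectangular block:
Front view 4 x 6 -> length = 4, height = 6
Side view 2 x 6 -> width = 2, height = 6 (consistent)
Top view 4 x 2 -> confirms length = 4, width = 2
The block is 4 x 2 x 6.
Total unit cubes = 4 * 2 * 6 = 48
48 unit cubes


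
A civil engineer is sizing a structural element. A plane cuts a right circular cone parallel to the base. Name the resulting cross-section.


Solid: right circular cone
Cutting plane: parallel to the base
Visualize the intersection of the plane with the solid's surface.
The boundary of the cut region is a circle.
circle


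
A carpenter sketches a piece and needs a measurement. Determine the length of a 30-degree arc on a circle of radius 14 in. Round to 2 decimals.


Shape: circular arc
Radius r = 14 in, Angle = 30 degrees
Formula: L = (angle/360) * 2 * pi * r
2 * pi * r = 28 * pi
L = (30/360) * 28 * pi
L = 2.333333 * pi
L = 7.33
7.33 in


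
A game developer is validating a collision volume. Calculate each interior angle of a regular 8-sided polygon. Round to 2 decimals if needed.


Shape: regular octagon (8 sides)
Formula: interior angle = (n - 2) * 180 / n
(n - 2) = 6
(n - 2) * 180 = 1080
angle = 1080 / 8
angle = 135
135 degrees


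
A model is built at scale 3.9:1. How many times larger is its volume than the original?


Linear scale factor k = 3.9
Rule: under a linear scaling by k, volumes scale by k^3.
k^3 = 3.9 * 3.9 * 3.9
k^3 = 15.21 * 3.9
k^3 = 59.319
Volume scales by a factor of 59.319.
59.319 (dimensionless)


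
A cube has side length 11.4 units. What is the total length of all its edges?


Shape: cube
Side s = 11.4 units
A cube has 12 edges, all equal.
Formula: total edge length = 12 * s
Total = 12 * 11.4
Total = 136.8
136.8 units


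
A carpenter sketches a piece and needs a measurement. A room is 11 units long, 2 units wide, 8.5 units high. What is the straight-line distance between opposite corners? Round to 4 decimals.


Shape: rectangular box (space diagonal)
l = 11 units, w = 2 units, h = 8.5 units
Visualize: the diagonal of the base, then a right triangle with that diagonal and the height.
Formula: d = sqrt(l^2 + w^2 + h^2)
l^2 + w^2 + h^2 = 121 + 4 + 72.25 = 197.25
d = sqrt(197.25)
d = 14.0446
14.0446 units


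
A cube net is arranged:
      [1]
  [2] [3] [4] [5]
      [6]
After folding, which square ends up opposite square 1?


Net: cross layout. Take square 3 as the base (bottom).
Fold the four squares in the horizontal row up around 3: 2 -> left, 4 -> right, 5 wraps to the top.
Fold 1 and 6 up from 3: 1 -> back, 6 -> front.
Opposite pairs are therefore: (1, 6), (2, 4), (3, 5).
Face 1 is opposite face 6.
face 6


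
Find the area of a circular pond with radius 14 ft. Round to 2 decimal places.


Shape: circle
Radius r = 14 ft
Formula: A = pi * r^2
r^2 = 14^2 = 196
A = pi * 196
A = 615.75
615.75 ft^2


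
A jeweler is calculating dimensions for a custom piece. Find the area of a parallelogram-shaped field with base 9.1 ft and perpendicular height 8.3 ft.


Shape: parallelogram
Base b = 9.1 ft, Height h = 8.3 ft
Formula: A = b * h
A = 9.1 * 8.3
A = 75.53
75.53 ft^2


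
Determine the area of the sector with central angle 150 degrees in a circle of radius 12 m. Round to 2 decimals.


Shape: circular sector
Radius r = 12 m, Angle = 150 degrees
Formula: A = (angle/360) * pi * r^2
r^2 = 144
Fraction of circle = 150/360
A = (150/360) * pi * 144
A = 60 * pi
A = 188.5
188.5 m^2


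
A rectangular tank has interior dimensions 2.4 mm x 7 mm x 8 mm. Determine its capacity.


Shape: rectangular prism
l = 2.4 mm, w = 7 mm, h = 8 mm
Formula: V = l * w * h
V = 2.4 * 7 * 8
V = 16.8 * 8
V = 134.4
134.4 mm^3


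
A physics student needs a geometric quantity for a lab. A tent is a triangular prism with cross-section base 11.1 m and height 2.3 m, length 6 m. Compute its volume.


Shape: triangular prism
Triangle base = 11.1 m, triangle height = 2.3 m, prism length L = 6 m
Formula: V = (1/2 * b * h_tri) * L
Cross-section area = 0.5 * 11.1 * 2.3 = 12.765
V = 12.765 * 6
V = 76.59
76.59 m^3


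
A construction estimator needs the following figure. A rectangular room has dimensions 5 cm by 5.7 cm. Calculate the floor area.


Shape: rectangle
Length l = 5 cm, Width w = 5.7 cm
Formula: A = l * w
A = 5 * 5.7
A = 28.5
28.5 cm^2


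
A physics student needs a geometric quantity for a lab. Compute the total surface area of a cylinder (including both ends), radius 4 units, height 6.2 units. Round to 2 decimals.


Shape: closed cylinder
Radius r = 4 units, Height h = 6.2 units
Formula: SA = 2*pi*r^2 + 2*pi*r*h = 2*pi*r*(r + h)
r + h = 10.2
2 * r * (r + h) = 2 * 4 * 10.2 = 81.6
SA = 81.6 * pi
SA = 256.35
256.35 units^2


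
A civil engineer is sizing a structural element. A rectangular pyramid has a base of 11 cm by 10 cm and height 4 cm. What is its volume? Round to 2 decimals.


Shape: rectangular pyramid
Base: 11 cm x 10 cm, Height h = 4 cm
Formula: V = (1/3) * base_area * h
base_area = 11 * 10 = 110
base_area * h = 110 * 4 = 440
V = 440 / 3
V = 146.67
146.67 cm^3


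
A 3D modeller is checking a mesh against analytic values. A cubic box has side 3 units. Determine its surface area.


Shape: cube
Side s = 3 units
A cube has 6 square faces.
Formula: SA = 6 * s^2
s^2 = 9
SA = 6 * 9
SA = 54
54 units^2


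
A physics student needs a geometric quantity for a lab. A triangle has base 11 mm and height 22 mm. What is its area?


Shape: triangle
Base b = 11 mm, Height h = 22 mm
Formula: A = (1/2) * b * h
A = 0.5 * 11 * 22
A = 0.5 * 242
A = 121
121 mm^2


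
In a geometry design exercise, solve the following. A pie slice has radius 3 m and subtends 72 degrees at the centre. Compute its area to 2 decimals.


Shape: circular sector
Radius r = 3 m, Angle = 72 degrees
Formula: A = (angle/360) * pi * r^2
r^2 = 9
Fraction of circle = 72/360
A = (72/360) * pi * 9
A = 1.8 * pi
A = 5.65
5.65 m^2


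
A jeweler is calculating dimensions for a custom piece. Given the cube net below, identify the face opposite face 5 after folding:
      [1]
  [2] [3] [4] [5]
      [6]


Net: cross layout. Take square 3 as the base (bottom).
Fold the four squares in the horizontal row up around 3: 2 -> left, 4 -> right, 5 wraps to the top.
Fold 1 and 6 up from 3: 1 -> back, 6 -> front.
Opposite pairs are therefore: (1, 6), (2, 4), (3, 5).
Face 5 is opposite face 3.
face 3


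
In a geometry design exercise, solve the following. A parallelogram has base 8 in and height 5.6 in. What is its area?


Shape: parallelogram
Base b = 8 in, Height h = 5.6 in
Formula: A = b * h
A = 8 * 5.6
A = 44.8
44.8 in^2


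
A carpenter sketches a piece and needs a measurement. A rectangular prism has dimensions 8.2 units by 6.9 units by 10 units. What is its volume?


Shape: rectangular prism
l = 8.2 units, w = 6.9 units, h = 10 units
Formula: V = l * w * h
V = 8.2 * 6.9 * 10
V = 56.58 * 10
V = 565.8
565.8 units^3


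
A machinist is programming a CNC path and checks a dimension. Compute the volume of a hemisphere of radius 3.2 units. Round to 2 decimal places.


Shape: hemisphere (half of a sphere)
Radius r = 3.2 units
Formula: V = (1/2) * (4/3) * pi * r^3 = (2/3) * pi * r^3
r^3 = 32.768
(2/3) * 32.768 = 21.845333
V = 21.845333 * pi
V = 68.63
68.63 units^3


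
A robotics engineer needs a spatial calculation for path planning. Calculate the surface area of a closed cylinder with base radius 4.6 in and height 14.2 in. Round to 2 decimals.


Shape: closed cylinder
Radius r = 4.6 in, Height h = 14.2 in
Formula: SA = 2*pi*r^2 + 2*pi*r*h = 2*pi*r*(r + h)
r + h = 18.8
2 * r * (r + h) = 2 * 4.6 * 18.8 = 172.96
SA = 172.96 * pi
SA = 543.37
543.37 in^2


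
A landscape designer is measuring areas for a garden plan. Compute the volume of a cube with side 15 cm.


Shape: cube
Side s = 15 cm
Formula: V = s^3
V = 15 * 15 * 15
V = 225 * 15
V = 3375
3375 cm^3


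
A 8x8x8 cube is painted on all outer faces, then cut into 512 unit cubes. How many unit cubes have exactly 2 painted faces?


Large cube: 8 x 8 x 8, cut into unit cubes.
n = 8, so n - 2 = 6
Cubes with 2 painted faces lie along the edges, excluding corners.
A cube has 12 edges; each contributes (n - 2) = 6 such cubes.
Count = 12 * 6 = 72
72 unit cubes


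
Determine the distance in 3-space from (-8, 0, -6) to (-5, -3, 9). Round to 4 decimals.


3D distance between two points
P1 = (-8, 0, -6), P2 = (-5, -3, 9)
Formula: d = sqrt((x2-x1)^2 + (y2-y1)^2 + (z2-z1)^2)
dx = -5 - -8 = 3
dy = -3 - 0 = -3
dz = 9 - -6 = 15
dx^2 + dy^2 + dz^2 = 9 + 9 + 225 = 243
d = sqrt(243)
d = 15.5885
15.5885 units


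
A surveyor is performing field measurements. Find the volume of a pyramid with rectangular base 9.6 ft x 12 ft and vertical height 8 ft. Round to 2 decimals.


Shape: rectangular pyramid
Base: 9.6 ft x 12 ft, Height h = 8 ft
Formula: V = (1/3) * base_area * h
base_area = 9.6 * 12 = 115.2
base_area * h = 115.2 * 8 = 921.6
V = 921.6 / 3
V = 307.2
307.2 ft^3


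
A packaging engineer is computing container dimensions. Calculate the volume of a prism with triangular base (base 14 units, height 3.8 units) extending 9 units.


Shape: triangular prism
Triangle base = 14 units, triangle height = 3.8 units, prism length L = 9 units
Formula: V = (1/2 * b * h_tri) * L
Cross-section area = 0.5 * 14 * 3.8 = 26.6
V = 26.6 * 9
V = 239.4
239.4 units^3


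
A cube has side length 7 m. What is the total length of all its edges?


Shape: cube
Side s = 7 m
A cube has 12 edges, all equal.
Formula: total edge length = 12 * s
Total = 12 * 7
Total = 84
84 m


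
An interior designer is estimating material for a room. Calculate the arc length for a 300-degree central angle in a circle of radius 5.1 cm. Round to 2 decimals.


Shape: circular arc
Radius r = 5.1 cm, Angle = 300 degrees
Formula: L = (angle/360) * 2 * pi * r
2 * pi * r = 10.2 * pi
L = (300/360) * 10.2 * pi
L = 8.5 * pi
L = 26.7
26.7 cm


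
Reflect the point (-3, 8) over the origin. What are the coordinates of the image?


Transformation: reflection
Original point: (-3, 8)
Rule for reflection through the origin: (x, y) -> (-x, -y)
Apply: (-3, 8) -> (3, -8)
(3, -8)


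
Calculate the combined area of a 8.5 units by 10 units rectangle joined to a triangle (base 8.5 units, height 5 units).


Composite shape: rectangle + triangle
Rectangle area = 8.5 * 10 = 85
Triangle area = 0.5 * 8.5 * 5 = 21.25
Total = 85 + 21.25
Total = 106.25
106.25 units^2


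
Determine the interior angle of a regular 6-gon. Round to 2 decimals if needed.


Shape: regular hexagon (6 sides)
Formula: interior angle = (n - 2) * 180 / n
(n - 2) = 4
(n - 2) * 180 = 720
angle = 720 / 6
angle = 120
120 degrees


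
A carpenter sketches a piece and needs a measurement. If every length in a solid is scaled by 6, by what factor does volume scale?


Linear scale factor k = 6
Rule: under a linear scaling by k, volumes scale by k^3.
k^3 = 6 * 6 * 6
k^3 = 36 * 6
k^3 = 216
Volume scales by a factor of 216.
216 (dimensionless)


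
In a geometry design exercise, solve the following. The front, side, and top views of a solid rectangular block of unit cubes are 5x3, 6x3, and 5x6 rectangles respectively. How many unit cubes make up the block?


Orthographic views of a solid rectangular block:
Front view 5 x 3 -> length = 5, height = 3
Side view 6 x 3 -> width = 6, height = 3 (consistent)
Top view 5 x 6 -> confirms length = 5, width = 6
The block is 5 x 6 x 3.
Total unit cubes = 5 * 6 * 3 = 90
90 unit cubes


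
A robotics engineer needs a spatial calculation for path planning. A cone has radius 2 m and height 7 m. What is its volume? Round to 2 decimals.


Shape: cone
Radius r = 2 m, Height h = 7 m
Formula: V = (1/3) * pi * r^2 * h
r^2 = 4
pi * r^2 * h = pi * 4 * 7 = 28 * pi
V = 28 * pi / 3
V = 29.32
29.32 m^3


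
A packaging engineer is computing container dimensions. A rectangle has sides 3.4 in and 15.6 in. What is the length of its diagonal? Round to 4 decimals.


Shape: rectangle (diagonal via Pythagoras)
Sides: 3.4 in and 15.6 in
Formula: d = sqrt(l^2 + w^2)
l^2 = 11.56, w^2 = 243.36
l^2 + w^2 = 254.92
d = sqrt(254.92)
d = 15.9662
15.9662 in


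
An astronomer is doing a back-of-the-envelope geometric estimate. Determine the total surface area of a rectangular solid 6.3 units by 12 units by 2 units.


Shape: rectangular prism
l = 6.3 units, w = 12 units, h = 2 units
Formula: SA = 2(lw + lh + wh)
lw = 75.6, lh = 12.6, wh = 24
lw + lh + wh = 112.2
SA = 2 * 112.2
SA = 224.4
224.4 units^2


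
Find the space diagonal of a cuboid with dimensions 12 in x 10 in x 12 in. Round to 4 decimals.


Shape: rectangular box (space diagonal)
l = 12 in, w = 10 in, h = 12 in
Visualize: the diagonal of the base, then a right triangle with that diagonal and the height.
Formula: d = sqrt(l^2 + w^2 + h^2)
l^2 + w^2 + h^2 = 144 + 100 + 144 = 388
d = sqrt(388)
d = 19.6977
19.6977 in


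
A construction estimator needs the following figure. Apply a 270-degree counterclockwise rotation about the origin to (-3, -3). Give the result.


Transformation: rotation about the origin
Original point: (-3, -3)
Rule for 270 deg counterclockwise: (x, y) -> (y, -x)
Apply: (-3, -3) -> (-3, 3)
(-3, 3)


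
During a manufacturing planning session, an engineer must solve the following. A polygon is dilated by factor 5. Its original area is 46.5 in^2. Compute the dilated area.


Linear scale factor k = 5
Original area = 46.5 in^2
Rule: under a linear scaling by k, areas scale by k^2.
k^2 = 5^2 = 25
New area = 46.5 * 25
New area = 1162.5
1162.5 in^2


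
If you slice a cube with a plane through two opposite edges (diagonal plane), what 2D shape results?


Solid: cube
Cutting plane: through two opposite edges (diagonal plane)
Visualize the intersection of the plane with the solid's surface.
The boundary of the cut region is a rectangle.
rectangle


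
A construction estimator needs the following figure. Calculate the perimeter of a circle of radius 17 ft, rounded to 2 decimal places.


Shape: circle
Radius r = 17 ft
Formula: C = 2 * pi * r
C = 2 * pi * 17
C = 34 * pi
C = 106.81
106.81 ft


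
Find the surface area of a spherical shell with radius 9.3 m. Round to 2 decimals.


Shape: sphere
Radius r = 9.3 m
Formula: SA = 4 * pi * r^2
r^2 = 86.49
SA = 4 * pi * 86.49
SA = 345.96 * pi
SA = 1086.87
1086.87 m^2


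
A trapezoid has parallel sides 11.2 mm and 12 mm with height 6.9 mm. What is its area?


Shape: trapezoid
Parallel sides a = 11.2 mm, b = 12 mm; Height h = 6.9 mm
Formula: A = (a + b) * h / 2
a + b = 11.2 + 12 = 23.2
A = 23.2 * 6.9 / 2
A = 160.08 / 2
A = 80.04
80.04 mm^2


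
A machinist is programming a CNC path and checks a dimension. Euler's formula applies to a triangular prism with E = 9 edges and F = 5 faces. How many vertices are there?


Polyhedron: triangular prism
Euler's formula for convex polyhedra: V - E + F = 2
Given: E = 9 edges and F = 5 faces
Solve for V:
V = 2 + E - F = 2 + 9 - 5 = 6
6 vertices


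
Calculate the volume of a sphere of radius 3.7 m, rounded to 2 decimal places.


Shape: sphere
Radius r = 3.7 m
Formula: V = (4/3) * pi * r^3
r^3 = 50.653
(4/3) * 50.653 = 67.537333
V = 67.537333 * pi
V = 212.17
212.17 m^3


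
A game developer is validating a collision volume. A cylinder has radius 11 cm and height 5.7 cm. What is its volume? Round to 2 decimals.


Shape: cylinder
Radius r = 11 cm, Height h = 5.7 cm
Formula: V = pi * r^2 * h
r^2 = 121
V = pi * 121 * 5.7
V = 689.7 * pi
V = 2166.76
2166.76 cm^3


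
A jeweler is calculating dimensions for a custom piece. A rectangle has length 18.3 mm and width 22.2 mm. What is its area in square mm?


Shape: rectangle
Length l = 18.3 mm, Width w = 22.2 mm
Formula: A = l * w
A = 18.3 * 22.2
A = 406.26
406.26 mm^2


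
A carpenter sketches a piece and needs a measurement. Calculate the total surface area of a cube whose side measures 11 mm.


Shape: cube
Side s = 11 mm
A cube has 6 square faces.
Formula: SA = 6 * s^2
s^2 = 121
SA = 6 * 121
SA = 726
726 mm^2


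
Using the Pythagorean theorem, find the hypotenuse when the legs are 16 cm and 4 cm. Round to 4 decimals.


Shape: right triangle
Legs a = 16 cm, b = 4 cm
Formula: c = sqrt(a^2 + b^2)
a^2 = 256, b^2 = 16
a^2 + b^2 = 272
c = sqrt(272)
c = 16.4924
16.4924 cm


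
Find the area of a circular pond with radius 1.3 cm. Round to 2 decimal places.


Shape: circle
Radius r = 1.3 cm
Formula: A = pi * r^2
r^2 = 1.3^2 = 1.69
A = pi * 1.69
A = 5.31
5.31 cm^2


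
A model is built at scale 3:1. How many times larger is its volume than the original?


Linear scale factor k = 3
Rule: under a linear scaling by k, volumes scale by k^3.
k^3 = 3 * 3 * 3
k^3 = 9 * 3
k^3 = 27
Volume scales by a factor of 27.
27 (dimensionless)


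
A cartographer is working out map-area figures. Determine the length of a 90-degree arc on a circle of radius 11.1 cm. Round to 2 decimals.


Shape: circular arc
Radius r = 11.1 cm, Angle = 90 degrees
Formula: L = (angle/360) * 2 * pi * r
2 * pi * r = 22.2 * pi
L = (90/360) * 22.2 * pi
L = 5.55 * pi
L = 17.44
17.44 cm


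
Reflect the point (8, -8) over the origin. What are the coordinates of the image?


Transformation: reflection
Original point: (8, -8)
Rule for reflection through the origin: (x, y) -> (-x, -y)
Apply: (8, -8) -> (-8, 8)
(-8, 8)


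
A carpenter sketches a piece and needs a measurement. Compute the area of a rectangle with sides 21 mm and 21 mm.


Shape: rectangle
Length l = 21 mm, Width w = 21 mm
Formula: A = l * w
A = 21 * 21
A = 441
441 mm^2


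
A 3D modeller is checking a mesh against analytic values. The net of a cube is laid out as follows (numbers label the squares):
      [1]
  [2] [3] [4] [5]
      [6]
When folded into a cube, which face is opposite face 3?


Net: cross layout. Take square 3 as the base (bottom).
Fold the four squares in the horizontal row up around 3: 2 -> left, 4 -> right, 5 wraps to the top.
Fold 1 and 6 up from 3: 1 -> back, 6 -> front.
Opposite pairs are therefore: (1, 6), (2, 4), (3, 5).
Face 3 is opposite face 5.
face 5


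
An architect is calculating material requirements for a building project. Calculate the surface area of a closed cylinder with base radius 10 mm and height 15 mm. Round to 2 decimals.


Shape: closed cylinder
Radius r = 10 mm, Height h = 15 mm
Formula: SA = 2*pi*r^2 + 2*pi*r*h = 2*pi*r*(r + h)
r + h = 25
2 * r * (r + h) = 2 * 10 * 25 = 500
SA = 500 * pi
SA = 1570.8
1570.8 mm^2


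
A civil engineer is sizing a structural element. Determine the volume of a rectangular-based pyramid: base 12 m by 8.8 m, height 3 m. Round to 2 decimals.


Shape: rectangular pyramid
Base: 12 m x 8.8 m, Height h = 3 m
Formula: V = (1/3) * base_area * h
base_area = 12 * 8.8 = 105.6
base_area * h = 105.6 * 3 = 316.8
V = 316.8 / 3
V = 105.6
105.6 m^3


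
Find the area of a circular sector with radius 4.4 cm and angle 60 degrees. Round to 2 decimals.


Shape: circular sector
Radius r = 4.4 cm, Angle = 60 degrees
Formula: A = (angle/360) * pi * r^2
r^2 = 19.36
Fraction of circle = 60/360
A = (60/360) * pi * 19.36
A = 3.226667 * pi
A = 10.14
10.14 cm^2


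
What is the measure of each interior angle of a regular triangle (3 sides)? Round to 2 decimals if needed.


Shape: regular triangle (3 sides)
Formula: interior angle = (n - 2) * 180 / n
(n - 2) = 1
(n - 2) * 180 = 180
angle = 180 / 3
angle = 60
60 degrees


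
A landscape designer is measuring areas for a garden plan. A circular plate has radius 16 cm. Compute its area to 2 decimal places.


Shape: circle
Radius r = 16 cm
Formula: A = pi * r^2
r^2 = 16^2 = 256
A = pi * 256
A = 804.25
804.25 cm^2


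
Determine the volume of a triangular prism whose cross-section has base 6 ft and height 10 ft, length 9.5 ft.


Shape: triangular prism
Triangle base = 6 ft, triangle height = 10 ft, prism length L = 9.5 ft
Formula: V = (1/2 * b * h_tri) * L
Cross-section area = 0.5 * 6 * 10 = 30
V = 30 * 9.5
V = 285
285 ft^3


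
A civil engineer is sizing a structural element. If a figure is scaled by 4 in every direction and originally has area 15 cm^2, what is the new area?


Linear scale factor k = 4
Original area = 15 cm^2
Rule: under a linear scaling by k, areas scale by k^2.
k^2 = 4^2 = 16
New area = 15 * 16
New area = 240
240 cm^2


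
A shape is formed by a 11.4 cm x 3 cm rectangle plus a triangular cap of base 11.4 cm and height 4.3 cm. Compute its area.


Composite shape: rectangle + triangle
Rectangle area = 11.4 * 3 = 34.2
Triangle area = 0.5 * 11.4 * 4.3 = 24.51
Total = 34.2 + 24.51
Total = 58.71
58.71 cm^2


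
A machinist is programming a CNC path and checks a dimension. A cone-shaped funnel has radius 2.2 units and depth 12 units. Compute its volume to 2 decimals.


Shape: cone
Radius r = 2.2 units, Height h = 12 units
Formula: V = (1/3) * pi * r^2 * h
r^2 = 4.84
pi * r^2 * h = pi * 4.84 * 12 = 58.08 * pi
V = 58.08 * pi / 3
V = 60.82
60.82 units^3


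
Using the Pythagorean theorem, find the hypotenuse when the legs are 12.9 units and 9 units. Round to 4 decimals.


Shape: right triangle
Legs a = 12.9 units, b = 9 units
Formula: c = sqrt(a^2 + b^2)
a^2 = 166.41, b^2 = 81
a^2 + b^2 = 247.41
c = sqrt(247.41)
c = 15.7293
15.7293 units


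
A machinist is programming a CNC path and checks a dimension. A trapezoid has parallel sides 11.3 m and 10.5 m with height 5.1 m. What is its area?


Shape: trapezoid
Parallel sides a = 11.3 m, b = 10.5 m; Height h = 5.1 m
Formula: A = (a + b) * h / 2
a + b = 11.3 + 10.5 = 21.8
A = 21.8 * 5.1 / 2
A = 111.18 / 2
A = 55.59
55.59 m^2


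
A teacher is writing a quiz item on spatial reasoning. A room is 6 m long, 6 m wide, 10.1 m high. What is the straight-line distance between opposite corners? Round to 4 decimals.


Shape: rectangular box (space diagonal)
l = 6 m, w = 6 m, h = 10.1 m
Visualize: the diagonal of the base, then a right triangle with that diagonal and the height.
Formula: d = sqrt(l^2 + w^2 + h^2)
l^2 + w^2 + h^2 = 36 + 36 + 102.01 = 174.01
d = sqrt(174.01)
d = 13.1913
13.1913 m


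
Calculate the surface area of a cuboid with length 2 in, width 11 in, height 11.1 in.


Shape: rectangular prism
l = 2 in, w = 11 in, h = 11.1 in
Formula: SA = 2(lw + lh + wh)
lw = 22, lh = 22.2, wh = 122.1
lw + lh + wh = 166.3
SA = 2 * 166.3
SA = 332.6
332.6 in^2


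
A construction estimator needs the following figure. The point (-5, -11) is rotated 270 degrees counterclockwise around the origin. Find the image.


Transformation: rotation about the origin
Original point: (-5, -11)
Rule for 270 deg counterclockwise: (x, y) -> (y, -x)
Apply: (-5, -11) -> (-11, 5)
(-11, 5)


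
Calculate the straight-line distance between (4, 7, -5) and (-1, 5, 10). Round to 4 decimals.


3D distance between two points
P1 = (4, 7, -5), P2 = (-1, 5, 10)
Formula: d = sqrt((x2-x1)^2 + (y2-y1)^2 + (z2-z1)^2)
dx = -1 - 4 = -5
dy = 5 - 7 = -2
dz = 10 - -5 = 15
dx^2 + dy^2 + dz^2 = 25 + 4 + 225 = 254
d = sqrt(254)
d = 15.9374
15.9374 units


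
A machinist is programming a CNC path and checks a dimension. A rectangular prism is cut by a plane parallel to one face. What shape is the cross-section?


Solid: rectangular prism
Cutting plane: parallel to one face
Visualize the intersection of the plane with the solid's surface.
The boundary of the cut region is a rectangle.
rectangle


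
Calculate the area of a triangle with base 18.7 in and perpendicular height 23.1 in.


Shape: triangle
Base b = 18.7 in, Height h = 23.1 in
Formula: A = (1/2) * b * h
A = 0.5 * 18.7 * 23.1
A = 0.5 * 431.97
A = 215.985
215.985 in^2


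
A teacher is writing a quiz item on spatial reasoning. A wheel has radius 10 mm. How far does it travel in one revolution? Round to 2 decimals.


Shape: circle
Radius r = 10 mm
Formula: C = 2 * pi * r
C = 2 * pi * 10
C = 20 * pi
C = 62.83
62.83 mm


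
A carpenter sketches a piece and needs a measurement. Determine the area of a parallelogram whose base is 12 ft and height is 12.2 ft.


Shape: parallelogram
Base b = 12 ft, Height h = 12.2 ft
Formula: A = b * h
A = 12 * 12.2
A = 146.4
146.4 ft^2


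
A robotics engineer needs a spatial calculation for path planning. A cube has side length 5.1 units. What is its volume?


Shape: cube
Side s = 5.1 units
Formula: V = s^3
V = 5.1 * 5.1 * 5.1
V = 26.01 * 5.1
V = 132.651
132.651 units^3


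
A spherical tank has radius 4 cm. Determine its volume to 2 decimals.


Shape: sphere
Radius r = 4 cm
Formula: V = (4/3) * pi * r^3
r^3 = 64
(4/3) * 64 = 85.333333
V = 85.333333 * pi
V = 268.08
268.08 cm^3


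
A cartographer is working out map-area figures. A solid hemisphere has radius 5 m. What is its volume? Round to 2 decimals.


Shape: hemisphere (half of a sphere)
Radius r = 5 m
Formula: V = (1/2) * (4/3) * pi * r^3 = (2/3) * pi * r^3
r^3 = 125
(2/3) * 125 = 83.333333
V = 83.333333 * pi
V = 261.8
261.8 m^3


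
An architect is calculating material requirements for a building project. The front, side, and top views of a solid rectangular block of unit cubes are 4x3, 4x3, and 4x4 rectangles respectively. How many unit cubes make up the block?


Orthographic views of a solid rectangular block:
Front view 4 x 3 -> length = 4, height = 3
Side view 4 x 3 -> width = 4, height = 3 (consistent)
Top view 4 x 4 -> confirms length = 4, width = 4
The block is 4 x 4 x 3.
Total unit cubes = 4 * 4 * 3 = 48
48 unit cubes


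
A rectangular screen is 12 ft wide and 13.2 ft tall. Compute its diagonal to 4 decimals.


Shape: rectangle (diagonal via Pythagoras)
Sides: 12 ft and 13.2 ft
Formula: d = sqrt(l^2 + w^2)
l^2 = 144, w^2 = 174.24
l^2 + w^2 = 318.24
d = sqrt(318.24)
d = 17.8393
17.8393 ft


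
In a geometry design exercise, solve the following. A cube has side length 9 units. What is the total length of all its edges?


Shape: cube
Side s = 9 units
A cube has 12 edges, all equal.
Formula: total edge length = 12 * s
Total = 12 * 9
Total = 108
108 units


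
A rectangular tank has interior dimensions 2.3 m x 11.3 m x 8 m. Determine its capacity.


Shape: rectangular prism
l = 2.3 m, w = 11.3 m, h = 8 m
Formula: V = l * w * h
V = 2.3 * 11.3 * 8
V = 25.99 * 8
V = 207.92
207.92 m^3


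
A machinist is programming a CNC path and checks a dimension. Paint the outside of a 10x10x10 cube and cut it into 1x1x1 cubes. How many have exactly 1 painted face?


Large cube: 10 x 10 x 10, cut into unit cubes.
n = 10, so n - 2 = 8
Cubes with 1 painted face lie in the interior of each face.
A cube has 6 faces; each contributes (n - 2)^2 = 64 such cubes.
Count = 6 * 64 = 384
384 unit cubes


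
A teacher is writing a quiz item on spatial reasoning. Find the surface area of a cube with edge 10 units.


Shape: cube
Side s = 10 units
A cube has 6 square faces.
Formula: SA = 6 * s^2
s^2 = 100
SA = 6 * 100
SA = 600
600 units^2


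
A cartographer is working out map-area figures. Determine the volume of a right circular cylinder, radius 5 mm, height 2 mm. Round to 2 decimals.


Shape: cylinder
Radius r = 5 mm, Height h = 2 mm
Formula: V = pi * r^2 * h
r^2 = 25
V = pi * 25 * 2
V = 50 * pi
V = 157.08
157.08 mm^3


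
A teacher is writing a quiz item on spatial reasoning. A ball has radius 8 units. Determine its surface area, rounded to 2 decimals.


Shape: sphere
Radius r = 8 units
Formula: SA = 4 * pi * r^2
r^2 = 64
SA = 4 * pi * 64
SA = 256 * pi
SA = 804.25
804.25 units^2


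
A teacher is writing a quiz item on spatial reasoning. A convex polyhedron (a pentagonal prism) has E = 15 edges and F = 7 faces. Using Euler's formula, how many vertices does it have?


Polyhedron: pentagonal prism
Euler's formula for convex polyhedra: V - E + F = 2
Given: E = 15 edges and F = 7 faces
Solve for V:
V = 2 + E - F = 2 + 15 - 7 = 10
10 vertices


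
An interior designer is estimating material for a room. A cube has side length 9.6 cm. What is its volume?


Shape: cube
Side s = 9.6 cm
Formula: V = s^3
V = 9.6 * 9.6 * 9.6
V = 92.16 * 9.6
V = 884.736
884.736 cm^3


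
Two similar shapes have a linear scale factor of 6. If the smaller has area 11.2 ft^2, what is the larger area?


Linear scale factor k = 6
Original area = 11.2 ft^2
Rule: under a linear scaling by k, areas scale by k^2.
k^2 = 6^2 = 36
New area = 11.2 * 36
New area = 403.2
403.2 ft^2


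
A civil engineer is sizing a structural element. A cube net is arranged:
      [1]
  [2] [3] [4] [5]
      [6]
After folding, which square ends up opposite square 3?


Net: cross layout. Take square 3 as the base (bottom).
Fold the four squares in the horizontal row up around 3: 2 -> left, 4 -> right, 5 wraps to the top.
Fold 1 and 6 up from 3: 1 -> back, 6 -> front.
Opposite pairs are therefore: (1, 6), (2, 4), (3, 5).
Face 3 is opposite face 5.
face 5


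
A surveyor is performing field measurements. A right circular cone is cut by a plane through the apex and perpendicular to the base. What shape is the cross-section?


Solid: right circular cone
Cutting plane: through the apex and perpendicular to the base
Visualize the intersection of the plane with the solid's surface.
The boundary of the cut region is a isosceles triangle.
isosceles triangle


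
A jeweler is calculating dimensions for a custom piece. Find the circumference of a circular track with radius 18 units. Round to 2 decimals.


Shape: circle
Radius r = 18 units
Formula: C = 2 * pi * r
C = 2 * pi * 18
C = 36 * pi
C = 113.1
113.1 units


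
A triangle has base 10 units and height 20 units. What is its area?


Shape: triangle
Base b = 10 units, Height h = 20 units
Formula: A = (1/2) * b * h
A = 0.5 * 10 * 20
A = 0.5 * 200
A = 100
100 units^2


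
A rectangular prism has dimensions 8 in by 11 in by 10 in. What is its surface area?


Shape: rectangular prism
l = 8 in, w = 11 in, h = 10 in
Formula: SA = 2(lw + lh + wh)
lw = 88, lh = 80, wh = 110
lw + lh + wh = 278
SA = 2 * 278
SA = 556
556 in^2


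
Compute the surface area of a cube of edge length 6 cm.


Shape: cube
Side s = 6 cm
A cube has 6 square faces.
Formula: SA = 6 * s^2
s^2 = 36
SA = 6 * 36
SA = 216
216 cm^2


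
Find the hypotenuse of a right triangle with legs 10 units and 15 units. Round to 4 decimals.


Shape: right triangle
Legs a = 10 units, b = 15 units
Formula: c = sqrt(a^2 + b^2)
a^2 = 100, b^2 = 225
a^2 + b^2 = 325
c = sqrt(325)
c = 18.0278
18.0278 units


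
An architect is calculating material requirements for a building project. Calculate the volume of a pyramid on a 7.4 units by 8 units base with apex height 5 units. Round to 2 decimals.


Shape: rectangular pyramid
Base: 7.4 units x 8 units, Height h = 5 units
Formula: V = (1/3) * base_area * h
base_area = 7.4 * 8 = 59.2
base_area * h = 59.2 * 5 = 296
V = 296 / 3
V = 98.67
98.67 units^3


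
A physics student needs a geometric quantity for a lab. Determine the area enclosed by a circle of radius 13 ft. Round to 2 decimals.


Shape: circle
Radius r = 13 ft
Formula: A = pi * r^2
r^2 = 13^2 = 169
A = pi * 169
A = 530.93
530.93 ft^2
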